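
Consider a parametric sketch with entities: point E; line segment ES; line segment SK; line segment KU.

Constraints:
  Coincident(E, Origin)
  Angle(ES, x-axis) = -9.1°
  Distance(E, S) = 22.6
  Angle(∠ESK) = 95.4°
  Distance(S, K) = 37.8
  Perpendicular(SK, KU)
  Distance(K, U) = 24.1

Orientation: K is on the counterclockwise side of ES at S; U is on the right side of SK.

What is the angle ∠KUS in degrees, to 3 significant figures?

57.5°

E is at the origin; ES runs at -9.1° with length 22.6, so S = 22.6·(cos -9.1°, sin -9.1°) = (22.3, -3.57). ∠ESK = 95.4°, so SK runs at -9.1° + (180° − 95.4°) = 75.5° from the x-axis; with |SK| = 37.8, K = S + 37.8·(cos 75.5°, sin 75.5°) = (31.8, 33.0). SK ⟂ KU; with |KU| = 24.1 on the right of SK, U = K + 24.1·(0.968, -0.250) = (55.1, 27.0). Then cos ∠KUS = UK·US / (|UK||US|), giving 57.5°.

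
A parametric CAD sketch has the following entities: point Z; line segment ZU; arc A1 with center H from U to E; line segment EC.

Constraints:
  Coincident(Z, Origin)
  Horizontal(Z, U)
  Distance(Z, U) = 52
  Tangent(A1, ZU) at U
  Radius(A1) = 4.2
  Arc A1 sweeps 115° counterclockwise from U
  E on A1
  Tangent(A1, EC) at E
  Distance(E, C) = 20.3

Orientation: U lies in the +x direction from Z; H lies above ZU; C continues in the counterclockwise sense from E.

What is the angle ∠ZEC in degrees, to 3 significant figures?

71.1°

On A1, U sits at bearing -90° from H; a 115° counterclockwise sweep puts E at bearing 25°, so E = H + 4.2·(cos 25°, sin 25°) = (55.8, 5.97). A1 meets EC tangentially, so HE is at right angles to EC, so EC runs along (−sin 25°, cos 25°); with |EC| = 20.3, C = (47.2, 24.4). Then cos ∠ZEC = EZ·EC / (|EZ||EC|), giving 71.1°.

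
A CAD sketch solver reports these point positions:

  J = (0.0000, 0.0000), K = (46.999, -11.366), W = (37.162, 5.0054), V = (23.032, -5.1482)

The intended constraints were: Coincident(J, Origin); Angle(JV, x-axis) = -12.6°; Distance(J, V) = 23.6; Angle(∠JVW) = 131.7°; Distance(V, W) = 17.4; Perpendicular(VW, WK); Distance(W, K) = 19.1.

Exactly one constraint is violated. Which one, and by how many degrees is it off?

Perpendicular(VW, WK) — off by 4.70°.

J = (0.00, 0.00) ✓; JV at -12.60° ✓; |JV| = 23.60 ✓; ∠JVW = 131.7° ✓; |VW| = 17.40 ✓; ∠(VW, WK) = 94.70° ✗; |WK| = 19.10 ✓.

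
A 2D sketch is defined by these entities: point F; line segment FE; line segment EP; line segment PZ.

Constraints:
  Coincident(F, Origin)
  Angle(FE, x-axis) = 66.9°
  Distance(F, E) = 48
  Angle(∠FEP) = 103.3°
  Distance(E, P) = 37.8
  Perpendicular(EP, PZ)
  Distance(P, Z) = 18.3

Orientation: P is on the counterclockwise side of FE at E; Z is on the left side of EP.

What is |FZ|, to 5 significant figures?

56.505

∠FEP = 103.3°, so EP runs at 66.9° + (180° − 103.3°) = 143.60° from the x-axis; with |EP| = 37.8, P = E + 37.8·(cos 143.60°, sin 143.60°) = (-11.593, 66.583). The perpendicularity gives PZ at right angles to EP; with |PZ| = 18.3 on the left of EP, Z = P + 18.3·(-0.59342, -0.80489) = (-22.452, 51.853). Then |FZ| = |Z − F| = 56.505.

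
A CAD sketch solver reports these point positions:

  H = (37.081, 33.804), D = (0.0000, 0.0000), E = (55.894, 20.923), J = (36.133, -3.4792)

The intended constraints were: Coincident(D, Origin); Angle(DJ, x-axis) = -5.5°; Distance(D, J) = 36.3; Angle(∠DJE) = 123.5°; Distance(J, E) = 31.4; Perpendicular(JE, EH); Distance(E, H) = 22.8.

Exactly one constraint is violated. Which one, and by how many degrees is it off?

Perpendicular(JE, EH) — off by 4.60°.

D = (0.00, 0.00) ✓; DJ at -5.500° ✓; |DJ| = 36.30 ✓; ∠DJE = 123.5° ✓; |JE| = 31.40 ✓; ∠(JE, EH) = 94.60° ✗; |EH| = 22.80 ✓.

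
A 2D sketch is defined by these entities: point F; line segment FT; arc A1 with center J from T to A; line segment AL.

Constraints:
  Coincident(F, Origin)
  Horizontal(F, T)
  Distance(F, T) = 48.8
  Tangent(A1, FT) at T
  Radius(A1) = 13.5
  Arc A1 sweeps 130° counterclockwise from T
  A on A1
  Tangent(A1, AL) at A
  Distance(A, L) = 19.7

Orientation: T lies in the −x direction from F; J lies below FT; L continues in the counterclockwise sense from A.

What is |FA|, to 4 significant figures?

63.16

F is at the origin; FT is horizontal with |FT| = 48.8 and T on the −x side, so T = (-48.80, 0.000). Since A1 is tangent to FT there, JT ⟂ FT, so J = T + (0, -13.5) = (-48.80, -13.50). On A1, T sits at bearing 90° from J; a 130° counterclockwise sweep puts A at bearing 220°, so A = J + 13.5·(cos 220°, sin 220°) = (-59.14, -22.18). Then |FA| = |A − F| = 63.16.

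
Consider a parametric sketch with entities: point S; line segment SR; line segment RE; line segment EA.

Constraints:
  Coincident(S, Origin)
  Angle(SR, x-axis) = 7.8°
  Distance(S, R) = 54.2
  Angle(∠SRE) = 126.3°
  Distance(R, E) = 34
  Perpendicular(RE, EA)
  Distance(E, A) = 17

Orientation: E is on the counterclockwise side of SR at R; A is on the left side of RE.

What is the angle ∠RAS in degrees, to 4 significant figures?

48.55°

S is at the origin; SR runs at 7.8° with length 54.2, so R = 54.2·(cos 7.8°, sin 7.8°) = (53.70, 7.356). ∠SRE = 126.3°, so RE runs at 7.8° + (180° − 126.3°) = 61.50° from the x-axis; with |RE| = 34.0, E = R + 34.0·(cos 61.50°, sin 61.50°) = (69.92, 37.24). The perpendicularity gives EA at right angles to RE; with |EA| = 17.0 on the left of RE, A = E + 17.0·(-0.8788, 0.4772) = (54.98, 45.35). Then cos ∠RAS = AR·AS / (|AR||AS|), giving 48.55°.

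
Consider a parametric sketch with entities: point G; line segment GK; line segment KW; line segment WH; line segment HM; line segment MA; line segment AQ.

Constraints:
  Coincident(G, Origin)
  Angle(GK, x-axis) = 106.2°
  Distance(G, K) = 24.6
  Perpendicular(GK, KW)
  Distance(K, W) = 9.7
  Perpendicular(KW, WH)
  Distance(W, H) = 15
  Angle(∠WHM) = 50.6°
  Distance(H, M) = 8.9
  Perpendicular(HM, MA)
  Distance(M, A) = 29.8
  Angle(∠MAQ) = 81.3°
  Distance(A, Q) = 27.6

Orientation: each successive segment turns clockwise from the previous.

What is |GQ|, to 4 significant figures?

43.91

G is at the origin; GK runs at 106.2° with length 24.6, so K = (-6.863, 23.62). The perpendicularity gives KW at right angles to GK, so KW runs at 16.20°; with |KW| = 9.7, W = (2.452, 26.33). KW is perpendicular to WH, so WH runs at -73.80°; with |WH| = 15.0, H = (6.637, 11.93). ∠WHM = 50.6° gives HM at 156.8° from the x-axis; with |HM| = 8.9, M = (-1.544, 15.43). The perpendicularity gives MA at right angles to HM, so MA runs at 66.80°; with |MA| = 29.8, A = (10.20, 42.82). ∠MAQ = 81.3° gives AQ at -31.90° from the x-axis; with |AQ| = 27.6, Q = (33.63, 28.24). Then |GQ| = |Q − G| = 43.91.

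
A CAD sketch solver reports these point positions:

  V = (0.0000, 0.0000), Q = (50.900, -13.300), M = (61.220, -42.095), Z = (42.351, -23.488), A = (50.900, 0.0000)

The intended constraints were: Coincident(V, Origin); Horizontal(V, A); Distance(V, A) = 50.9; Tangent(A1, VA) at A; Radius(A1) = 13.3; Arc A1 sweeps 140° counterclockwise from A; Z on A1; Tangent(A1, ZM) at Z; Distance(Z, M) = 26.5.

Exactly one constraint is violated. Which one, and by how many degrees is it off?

Tangent(A1, ZM) at Z — off by 4.60°.

V = (0.00, 0.00) ✓; V.y = 0.00, A.y = 0.00 ✓; |VA| = 50.90 ✓; ∠(QA, AV) = 90.00° ✓; |QA| = 13.30 ✓; bearing(Q→Z) − bearing(Q→A) = 140.0° ✓; |QZ| = 13.30 ✓; ∠(QZ, ZM) = 94.60° ✗; |ZM| = 26.50 ✓.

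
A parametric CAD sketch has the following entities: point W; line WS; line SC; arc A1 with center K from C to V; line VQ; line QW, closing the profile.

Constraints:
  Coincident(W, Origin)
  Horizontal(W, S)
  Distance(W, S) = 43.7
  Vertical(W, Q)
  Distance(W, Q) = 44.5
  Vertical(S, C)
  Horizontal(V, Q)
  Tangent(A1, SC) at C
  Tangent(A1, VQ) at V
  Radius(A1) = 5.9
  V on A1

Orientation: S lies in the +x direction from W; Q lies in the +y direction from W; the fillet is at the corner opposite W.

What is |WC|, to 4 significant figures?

58.31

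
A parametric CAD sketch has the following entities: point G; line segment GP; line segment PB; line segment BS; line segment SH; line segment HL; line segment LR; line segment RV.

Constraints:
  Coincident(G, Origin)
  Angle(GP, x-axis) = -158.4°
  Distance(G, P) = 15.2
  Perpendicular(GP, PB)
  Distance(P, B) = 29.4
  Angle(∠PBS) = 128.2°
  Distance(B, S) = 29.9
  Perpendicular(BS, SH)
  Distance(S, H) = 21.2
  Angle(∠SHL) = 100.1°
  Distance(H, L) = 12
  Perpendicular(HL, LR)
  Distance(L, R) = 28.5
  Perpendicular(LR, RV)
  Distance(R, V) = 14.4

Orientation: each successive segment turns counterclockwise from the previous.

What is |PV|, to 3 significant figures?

54.7

HL is perpendicular to LR, so LR runs at -117°; with |LR| = 28.5, R = (7.87, -41.2). LR ⟂ RV, so RV runs at -26.7°; with |RV| = 14.4, V = (20.7, -47.7). Then |PV| = |V − P| = 54.7.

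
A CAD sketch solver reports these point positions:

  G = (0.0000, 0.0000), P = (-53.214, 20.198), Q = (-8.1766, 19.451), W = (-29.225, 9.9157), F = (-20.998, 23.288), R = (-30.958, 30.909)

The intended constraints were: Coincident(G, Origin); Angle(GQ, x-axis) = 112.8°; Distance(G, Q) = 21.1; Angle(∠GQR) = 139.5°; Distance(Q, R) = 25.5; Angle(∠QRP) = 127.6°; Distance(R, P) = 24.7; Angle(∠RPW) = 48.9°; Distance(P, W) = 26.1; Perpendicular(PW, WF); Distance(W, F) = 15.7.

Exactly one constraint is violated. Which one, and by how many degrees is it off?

Perpendicular(PW, WF) — off by 8.40°.

G = (0.00, 0.00) ✓; GQ at 112.8° ✓; |GQ| = 21.10 ✓; ∠GQR = 139.5° ✓; |QR| = 25.50 ✓; ∠QRP = 127.6° ✓; |RP| = 24.70 ✓; ∠RPW = 48.90° ✓; |PW| = 26.10 ✓; ∠(PW, WF) = 81.60° ✗; |WF| = 15.70 ✓.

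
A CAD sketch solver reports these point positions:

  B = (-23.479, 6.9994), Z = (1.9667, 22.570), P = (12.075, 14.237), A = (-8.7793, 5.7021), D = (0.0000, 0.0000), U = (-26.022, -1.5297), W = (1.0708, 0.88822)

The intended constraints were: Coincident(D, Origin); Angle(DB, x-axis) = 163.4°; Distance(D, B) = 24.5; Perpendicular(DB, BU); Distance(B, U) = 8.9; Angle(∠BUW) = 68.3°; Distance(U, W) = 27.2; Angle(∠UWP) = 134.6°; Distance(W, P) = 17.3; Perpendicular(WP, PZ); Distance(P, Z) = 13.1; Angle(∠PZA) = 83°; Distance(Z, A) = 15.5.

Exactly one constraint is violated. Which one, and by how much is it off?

Distance(Z, A) = 15.5 — off by 4.50.

D = (0.00, 0.00) ✓; DB at 163.4° ✓; |DB| = 24.50 ✓; ∠(DB, BU) = 90.00° ✓; |BU| = 8.900 ✓; ∠BUW = 68.30° ✓; |UW| = 27.20 ✓; ∠UWP = 134.6° ✓; |WP| = 17.30 ✓; ∠(WP, PZ) = 90.00° ✓; |PZ| = 13.10 ✓; ∠PZA = 83.00° ✓; |ZA| = 20.00 ✗.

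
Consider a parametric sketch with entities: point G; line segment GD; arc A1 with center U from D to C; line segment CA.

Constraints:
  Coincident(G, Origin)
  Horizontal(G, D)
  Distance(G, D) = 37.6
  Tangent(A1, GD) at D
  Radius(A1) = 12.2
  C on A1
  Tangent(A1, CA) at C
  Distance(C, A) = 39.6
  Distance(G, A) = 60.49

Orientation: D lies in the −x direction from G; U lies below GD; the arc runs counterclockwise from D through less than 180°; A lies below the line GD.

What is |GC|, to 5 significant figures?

51.574

G is at the origin; GD is horizontal with |GD| = 37.6 and D on the −x side, so D = (-37.600, 0.0000). A1 meets GD tangentially, so UD is at right angles to GD, so U = D + (0, -12.2) = (-37.600, -12.200). Since UC ⟂ CA (tangency), |UA| = √(12.2² + 39.6²) = 41.437 regardless of where C sits on A1. So A lies on both circle(G, 60.49) and circle(U, 41.437); the below-GD intersection is A = (-29.463, -52.830). C is the foot of the tangent from A: C = (-48.327, -18.012).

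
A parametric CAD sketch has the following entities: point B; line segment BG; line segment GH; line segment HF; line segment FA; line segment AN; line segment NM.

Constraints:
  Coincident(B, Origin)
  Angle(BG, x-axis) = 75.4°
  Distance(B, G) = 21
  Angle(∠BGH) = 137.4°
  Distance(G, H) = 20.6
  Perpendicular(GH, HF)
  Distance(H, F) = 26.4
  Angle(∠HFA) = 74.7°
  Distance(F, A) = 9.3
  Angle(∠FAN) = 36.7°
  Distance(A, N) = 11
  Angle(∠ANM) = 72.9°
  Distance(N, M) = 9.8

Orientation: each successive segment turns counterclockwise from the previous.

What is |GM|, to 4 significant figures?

37.33

B is at the origin; BG runs at 75.4° with length 21.0, so G = (5.293, 20.32). ∠BGH = 137.4° gives GH at 118.0° from the x-axis; with |GH| = 20.6, H = (-4.378, 38.51). GH is perpendicular to HF, so HF runs at -152.0°; with |HF| = 26.4, F = (-27.69, 26.12). ∠HFA = 74.7° gives FA at -46.70° from the x-axis; with |FA| = 9.3, A = (-21.31, 19.35). ∠FAN = 36.7° gives AN at 96.60° from the x-axis; with |AN| = 11.0, N = (-22.57, 30.28). ∠ANM = 72.9° gives NM at -156.3° from the x-axis; with |NM| = 9.8, M = (-31.55, 26.34). Then |GM| = |M − G| = 37.33.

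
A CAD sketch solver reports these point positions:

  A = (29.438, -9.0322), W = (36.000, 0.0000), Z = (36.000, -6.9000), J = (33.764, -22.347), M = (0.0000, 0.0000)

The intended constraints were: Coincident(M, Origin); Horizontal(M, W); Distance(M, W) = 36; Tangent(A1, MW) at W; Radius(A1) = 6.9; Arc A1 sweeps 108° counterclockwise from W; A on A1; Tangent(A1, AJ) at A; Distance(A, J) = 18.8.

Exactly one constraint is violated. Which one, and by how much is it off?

Distance(A, J) = 18.8 — off by 4.80.

M = (0.00, 0.00) ✓; M.y = 0.00, W.y = 0.00 ✓; |MW| = 36.00 ✓; ∠(ZW, WM) = 90.00° ✓; |ZW| = 6.900 ✓; bearing(Z→A) − bearing(Z→W) = 108.0° ✓; |ZA| = 6.900 ✓; ∠(ZA, AJ) = 90.00° ✓; |AJ| = 14.00 ✗.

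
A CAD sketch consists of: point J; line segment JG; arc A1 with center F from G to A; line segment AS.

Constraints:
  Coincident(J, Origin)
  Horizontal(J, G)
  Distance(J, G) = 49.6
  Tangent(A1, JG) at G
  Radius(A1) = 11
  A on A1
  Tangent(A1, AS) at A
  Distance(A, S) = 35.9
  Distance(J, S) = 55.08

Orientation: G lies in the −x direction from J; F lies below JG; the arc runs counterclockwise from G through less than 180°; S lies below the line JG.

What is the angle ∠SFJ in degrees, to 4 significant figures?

75.47°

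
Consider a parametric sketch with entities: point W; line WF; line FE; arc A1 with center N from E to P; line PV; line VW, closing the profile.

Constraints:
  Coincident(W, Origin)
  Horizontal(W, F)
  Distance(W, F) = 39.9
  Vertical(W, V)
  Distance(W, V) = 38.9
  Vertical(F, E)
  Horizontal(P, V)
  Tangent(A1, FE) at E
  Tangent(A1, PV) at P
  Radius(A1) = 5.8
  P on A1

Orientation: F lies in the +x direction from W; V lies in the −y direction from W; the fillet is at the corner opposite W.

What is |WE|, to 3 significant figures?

51.8

W is at the origin; WF is horizontal with |WF| = 39.9 and F on the +x side, so F = (39.9, 0.00). WV is vertical with |WV| = 38.9 and V on the −y side, so V = (0.00, -38.9). The virtual corner opposite W is at (39.9, -38.9). Since A1 is tangent to FE there, NE ⟂ FE and since A1 is tangent to PV there, NP ⟂ PV, with radius 5.8, so the center N sits 5.8 in from both sides at N = (34.1, -33.1). That places the tangent points at E = (39.9, -33.1) on FE and P = (34.1, -38.9) on PV. Then |WE| = |E − W| = 51.8.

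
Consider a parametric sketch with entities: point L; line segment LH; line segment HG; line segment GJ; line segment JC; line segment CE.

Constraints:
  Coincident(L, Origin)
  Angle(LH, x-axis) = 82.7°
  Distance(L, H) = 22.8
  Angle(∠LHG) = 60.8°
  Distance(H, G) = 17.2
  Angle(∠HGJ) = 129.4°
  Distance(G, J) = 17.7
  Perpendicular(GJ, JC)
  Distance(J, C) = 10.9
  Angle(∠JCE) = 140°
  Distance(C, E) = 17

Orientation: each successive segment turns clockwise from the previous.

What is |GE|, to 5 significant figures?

24.863

L is at the origin; LH runs at 82.7° with length 22.8, so H = (2.8971, 22.615). ∠LHG = 60.8° gives HG at -36.500° from the x-axis; with |HG| = 17.2, G = (16.723, 12.384). ∠HGJ = 129.4° gives GJ at -87.100° from the x-axis; with |GJ| = 17.7, J = (17.619, -5.2931). The perpendicularity gives JC at right angles to GJ, so JC runs at -177.10°; with |JC| = 10.9, C = (6.7329, -5.8446). ∠JCE = 140.0° gives CE at 142.90° from the x-axis; with |CE| = 17.0, E = (-6.8261, 4.4100). Then |GE| = |E − G| = 24.863.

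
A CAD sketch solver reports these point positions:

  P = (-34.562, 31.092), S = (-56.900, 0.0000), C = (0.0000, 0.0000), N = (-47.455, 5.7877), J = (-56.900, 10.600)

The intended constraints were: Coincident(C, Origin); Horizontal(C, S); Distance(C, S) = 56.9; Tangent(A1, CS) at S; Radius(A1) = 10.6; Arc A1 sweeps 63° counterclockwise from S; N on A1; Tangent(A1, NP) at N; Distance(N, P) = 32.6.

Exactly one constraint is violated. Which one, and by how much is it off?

Distance(N, P) = 32.6 — off by 4.20.

C = (0.00, 0.00) ✓; C.y = 0.00, S.y = 0.00 ✓; |CS| = 56.90 ✓; ∠(JS, SC) = 90.00° ✓; |JS| = 10.60 ✓; bearing(J→N) − bearing(J→S) = 63.00° ✓; |JN| = 10.60 ✓; ∠(JN, NP) = 90.00° ✓; |NP| = 28.40 ✗.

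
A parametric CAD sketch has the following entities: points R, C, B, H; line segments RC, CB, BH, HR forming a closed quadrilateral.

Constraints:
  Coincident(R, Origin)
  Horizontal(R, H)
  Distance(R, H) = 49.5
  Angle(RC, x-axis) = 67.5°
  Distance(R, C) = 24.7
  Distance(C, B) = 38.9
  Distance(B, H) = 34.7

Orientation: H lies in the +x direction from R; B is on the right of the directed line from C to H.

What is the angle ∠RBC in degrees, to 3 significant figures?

37.4°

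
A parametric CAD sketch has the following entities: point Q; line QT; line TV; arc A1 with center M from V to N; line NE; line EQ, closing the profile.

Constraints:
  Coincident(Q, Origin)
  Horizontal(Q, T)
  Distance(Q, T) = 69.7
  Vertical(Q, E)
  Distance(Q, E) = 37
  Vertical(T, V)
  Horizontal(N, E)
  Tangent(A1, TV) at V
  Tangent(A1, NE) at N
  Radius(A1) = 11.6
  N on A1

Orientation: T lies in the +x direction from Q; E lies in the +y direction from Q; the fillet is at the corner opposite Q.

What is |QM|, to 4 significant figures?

63.41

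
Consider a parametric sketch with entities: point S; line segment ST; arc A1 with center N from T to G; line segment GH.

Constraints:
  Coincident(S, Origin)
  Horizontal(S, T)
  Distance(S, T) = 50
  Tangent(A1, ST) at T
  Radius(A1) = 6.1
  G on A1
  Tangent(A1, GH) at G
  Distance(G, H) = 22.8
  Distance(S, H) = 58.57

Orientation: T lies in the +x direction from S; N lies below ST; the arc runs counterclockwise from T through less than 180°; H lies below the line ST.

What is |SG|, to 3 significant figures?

44.8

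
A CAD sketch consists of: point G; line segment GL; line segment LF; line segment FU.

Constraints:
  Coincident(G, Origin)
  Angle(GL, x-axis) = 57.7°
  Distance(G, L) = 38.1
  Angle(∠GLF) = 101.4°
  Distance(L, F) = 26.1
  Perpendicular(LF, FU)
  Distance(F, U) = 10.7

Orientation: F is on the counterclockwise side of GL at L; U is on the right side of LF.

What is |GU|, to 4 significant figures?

58.65

G is at the origin; GL runs at 57.7° with length 38.1, so L = 38.1·(cos 57.7°, sin 57.7°) = (20.36, 32.20). ∠GLF = 101.4°, so LF runs at 57.7° + (180° − 101.4°) = 136.3° from the x-axis; with |LF| = 26.1, F = L + 26.1·(cos 136.3°, sin 136.3°) = (1.489, 50.24). LF ⟂ FU; with |FU| = 10.7 on the right of LF, U = F + 10.7·(0.6909, 0.7230) = (8.882, 57.97). Then |GU| = |U − G| = 58.65.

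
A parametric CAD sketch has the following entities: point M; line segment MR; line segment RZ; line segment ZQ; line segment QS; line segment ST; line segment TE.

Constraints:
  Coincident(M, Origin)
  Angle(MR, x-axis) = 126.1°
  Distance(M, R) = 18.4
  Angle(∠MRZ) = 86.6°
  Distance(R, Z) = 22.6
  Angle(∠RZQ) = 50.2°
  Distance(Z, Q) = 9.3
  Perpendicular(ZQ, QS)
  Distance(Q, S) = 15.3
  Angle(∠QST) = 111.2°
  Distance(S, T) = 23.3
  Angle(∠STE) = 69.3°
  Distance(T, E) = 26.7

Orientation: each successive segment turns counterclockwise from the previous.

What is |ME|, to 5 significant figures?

41.268

M is at the origin; MR runs at 126.1° with length 18.4, so R = (-10.841, 14.867). ∠MRZ = 86.6° gives RZ at -140.50° from the x-axis; with |RZ| = 22.6, Z = (-28.280, 0.49165). ∠RZQ = 50.2° gives ZQ at -10.700° from the x-axis; with |ZQ| = 9.3, Q = (-19.142, -1.2351). ZQ ⟂ QS, so QS runs at 79.300°; with |QS| = 15.3, S = (-16.301, 13.799). ∠QST = 111.2° gives ST at 148.10° from the x-axis; with |ST| = 23.3, T = (-36.082, 26.112). ∠STE = 69.3° gives TE at -101.20° from the x-axis; with |TE| = 26.7, E = (-41.268, -0.079967). Then |ME| = |E − M| = 41.268.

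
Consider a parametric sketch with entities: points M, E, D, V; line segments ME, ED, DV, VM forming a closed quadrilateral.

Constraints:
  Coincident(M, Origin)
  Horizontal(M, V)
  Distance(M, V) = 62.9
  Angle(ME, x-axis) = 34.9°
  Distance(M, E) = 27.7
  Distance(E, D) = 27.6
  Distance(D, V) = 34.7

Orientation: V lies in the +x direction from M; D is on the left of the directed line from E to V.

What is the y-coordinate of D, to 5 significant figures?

30.401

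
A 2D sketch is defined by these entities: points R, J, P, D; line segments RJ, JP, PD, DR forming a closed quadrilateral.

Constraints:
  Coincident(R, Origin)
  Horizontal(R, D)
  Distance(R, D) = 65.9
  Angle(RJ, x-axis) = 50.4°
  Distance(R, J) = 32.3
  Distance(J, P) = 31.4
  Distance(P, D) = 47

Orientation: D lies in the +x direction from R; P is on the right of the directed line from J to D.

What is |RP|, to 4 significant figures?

20.41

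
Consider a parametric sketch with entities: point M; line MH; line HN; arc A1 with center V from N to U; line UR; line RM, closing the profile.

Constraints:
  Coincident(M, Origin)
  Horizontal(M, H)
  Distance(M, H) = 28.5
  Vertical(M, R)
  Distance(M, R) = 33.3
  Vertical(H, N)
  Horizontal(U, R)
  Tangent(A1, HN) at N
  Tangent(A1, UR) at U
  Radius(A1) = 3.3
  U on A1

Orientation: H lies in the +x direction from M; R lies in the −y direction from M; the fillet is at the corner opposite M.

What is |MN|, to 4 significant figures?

41.38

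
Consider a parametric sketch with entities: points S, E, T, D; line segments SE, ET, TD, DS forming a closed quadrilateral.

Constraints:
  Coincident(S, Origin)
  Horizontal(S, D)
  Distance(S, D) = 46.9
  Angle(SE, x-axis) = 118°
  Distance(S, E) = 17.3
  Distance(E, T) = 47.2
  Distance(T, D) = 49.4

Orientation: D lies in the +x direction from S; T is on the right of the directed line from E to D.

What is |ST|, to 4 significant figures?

30.24

Checks: |ET| = 47.20 ✓; |TD| = 49.40 ✓.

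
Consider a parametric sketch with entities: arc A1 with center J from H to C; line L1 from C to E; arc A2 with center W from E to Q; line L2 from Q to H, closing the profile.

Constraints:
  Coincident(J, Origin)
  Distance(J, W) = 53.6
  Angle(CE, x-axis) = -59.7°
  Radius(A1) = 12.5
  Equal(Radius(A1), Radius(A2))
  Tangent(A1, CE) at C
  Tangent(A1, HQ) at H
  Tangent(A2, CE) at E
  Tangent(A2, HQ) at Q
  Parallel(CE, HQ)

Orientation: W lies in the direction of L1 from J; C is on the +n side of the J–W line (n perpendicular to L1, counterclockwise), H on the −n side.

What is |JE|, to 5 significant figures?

55.038

Tangency of A1 to both parallel lines with radius 12.5 puts C and H at J ± 12.5·n: C = (10.792, 6.3066), H = (-10.792, -6.3066). Equal radii place E and Q the same way about W: E = W + 12.5·n = (37.835, -39.971), Q = W − 12.5·n = (16.250, -52.585). Then |JE| = |E − J| = 55.038.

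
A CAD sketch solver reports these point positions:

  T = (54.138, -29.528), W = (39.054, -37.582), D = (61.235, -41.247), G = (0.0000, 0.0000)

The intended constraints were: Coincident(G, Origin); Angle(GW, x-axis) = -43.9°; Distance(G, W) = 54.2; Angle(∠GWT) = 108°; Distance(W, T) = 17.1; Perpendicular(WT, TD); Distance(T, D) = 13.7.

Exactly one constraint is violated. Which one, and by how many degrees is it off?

Perpendicular(WT, TD) — off by 3.10°.

G = (0.00, 0.00) ✓; GW at -43.90° ✓; |GW| = 54.20 ✓; ∠GWT = 108.0° ✓; |WT| = 17.10 ✓; ∠(WT, TD) = 86.90° ✗; |TD| = 13.70 ✓.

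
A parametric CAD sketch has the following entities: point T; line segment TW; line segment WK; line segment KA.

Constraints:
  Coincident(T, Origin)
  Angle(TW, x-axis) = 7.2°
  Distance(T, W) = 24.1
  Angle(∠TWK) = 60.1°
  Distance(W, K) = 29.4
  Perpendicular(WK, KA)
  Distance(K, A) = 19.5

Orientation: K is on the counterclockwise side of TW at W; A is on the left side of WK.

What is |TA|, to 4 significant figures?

17.44

∠TWK = 60.1°, so WK runs at 7.2° + (180° − 60.1°) = 127.1° from the x-axis; with |WK| = 29.4, K = W + 29.4·(cos 127.1°, sin 127.1°) = (6.176, 26.47). The perpendicularity gives KA at right angles to WK; with |KA| = 19.5 on the left of WK, A = K + 19.5·(-0.7976, -0.6032) = (-9.377, 14.71). Then |TA| = |A − T| = 17.44.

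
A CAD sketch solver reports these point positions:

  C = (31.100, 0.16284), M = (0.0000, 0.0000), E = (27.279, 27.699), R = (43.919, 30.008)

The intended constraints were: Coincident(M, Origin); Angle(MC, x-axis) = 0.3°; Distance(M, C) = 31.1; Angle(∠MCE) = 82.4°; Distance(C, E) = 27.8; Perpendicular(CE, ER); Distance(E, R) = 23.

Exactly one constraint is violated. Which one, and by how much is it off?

Distance(E, R) = 23 — off by 6.20.

M = (0.00, 0.00) ✓; MC at 0.3000° ✓; |MC| = 31.10 ✓; ∠MCE = 82.40° ✓; |CE| = 27.80 ✓; ∠(CE, ER) = 90.00° ✓; |ER| = 16.80 ✗.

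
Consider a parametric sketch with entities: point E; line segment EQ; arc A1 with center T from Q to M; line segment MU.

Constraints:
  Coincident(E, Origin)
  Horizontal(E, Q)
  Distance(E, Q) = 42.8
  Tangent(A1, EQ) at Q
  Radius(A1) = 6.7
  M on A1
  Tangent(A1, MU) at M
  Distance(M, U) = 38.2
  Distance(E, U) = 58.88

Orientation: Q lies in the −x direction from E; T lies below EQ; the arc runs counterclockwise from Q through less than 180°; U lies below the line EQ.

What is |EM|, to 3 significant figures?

50.0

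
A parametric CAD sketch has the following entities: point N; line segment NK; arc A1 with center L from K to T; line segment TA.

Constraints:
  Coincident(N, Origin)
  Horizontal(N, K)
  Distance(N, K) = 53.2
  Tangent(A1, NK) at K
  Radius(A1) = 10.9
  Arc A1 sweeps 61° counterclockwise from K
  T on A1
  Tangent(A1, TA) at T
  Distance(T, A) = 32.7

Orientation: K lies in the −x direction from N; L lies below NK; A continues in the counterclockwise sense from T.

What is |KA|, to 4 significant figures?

42.61

N is at the origin; NK is horizontal with |NK| = 53.2 and K on the −x side, so K = (-53.20, 0.000). Tangency of A1 to NK means the radius LK is perpendicular to NK, so L = K + (0, -10.9) = (-53.20, -10.90). On A1, K sits at bearing 90° from L; a 61° counterclockwise sweep puts T at bearing 151°, so T = L + 10.9·(cos 151°, sin 151°) = (-62.73, -5.616). The tangent condition forces LT to be normal to TA, so TA runs along (−sin 151°, cos 151°); with |TA| = 32.7, A = (-78.59, -34.22). Then |KA| = |A − K| = 42.61.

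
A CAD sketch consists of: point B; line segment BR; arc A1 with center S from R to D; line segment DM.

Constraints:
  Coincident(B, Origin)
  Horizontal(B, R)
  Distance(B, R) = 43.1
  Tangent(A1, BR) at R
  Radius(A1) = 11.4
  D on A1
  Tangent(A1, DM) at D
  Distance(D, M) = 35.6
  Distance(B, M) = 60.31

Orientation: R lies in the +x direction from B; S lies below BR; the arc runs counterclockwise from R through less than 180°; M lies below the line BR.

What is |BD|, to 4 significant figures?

34.29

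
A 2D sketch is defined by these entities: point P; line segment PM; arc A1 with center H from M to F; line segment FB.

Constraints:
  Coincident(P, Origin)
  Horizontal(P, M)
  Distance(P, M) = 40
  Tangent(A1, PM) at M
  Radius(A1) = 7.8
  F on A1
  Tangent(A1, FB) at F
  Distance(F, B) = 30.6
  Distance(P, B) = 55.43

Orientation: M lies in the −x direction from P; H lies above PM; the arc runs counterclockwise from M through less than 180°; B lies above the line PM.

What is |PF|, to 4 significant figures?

33.75

P is at the origin; PM is horizontal with |PM| = 40.0 and M on the −x side, so M = (-40.00, 0.000). Tangency of A1 to PM means the radius HM is perpendicular to PM, so H = M + (0, 7.8) = (-40.00, 7.800). Since HF ⟂ FB (tangency), |HB| = √(7.8² + 30.6²) = 31.58 regardless of where F sits on A1. So B lies on both circle(P, 55.43) and circle(H, 31.58); the above-PM intersection is B = (-39.03, 39.36). F is the foot of the tangent from B: F = (-32.39, 9.493).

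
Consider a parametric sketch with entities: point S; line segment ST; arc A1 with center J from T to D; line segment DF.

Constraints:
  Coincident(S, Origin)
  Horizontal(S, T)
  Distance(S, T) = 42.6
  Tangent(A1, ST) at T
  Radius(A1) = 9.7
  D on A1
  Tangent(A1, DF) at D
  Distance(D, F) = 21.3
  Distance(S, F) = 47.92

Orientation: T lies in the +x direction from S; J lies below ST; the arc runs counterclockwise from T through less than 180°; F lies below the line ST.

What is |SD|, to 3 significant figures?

34.7

Checks: |ST| = 42.60 ✓; |JD| = 9.700 ✓; ∠(JD, DF) = 90.00° ✓; |DF| = 21.30 ✓; |SF| = 47.92 ✓.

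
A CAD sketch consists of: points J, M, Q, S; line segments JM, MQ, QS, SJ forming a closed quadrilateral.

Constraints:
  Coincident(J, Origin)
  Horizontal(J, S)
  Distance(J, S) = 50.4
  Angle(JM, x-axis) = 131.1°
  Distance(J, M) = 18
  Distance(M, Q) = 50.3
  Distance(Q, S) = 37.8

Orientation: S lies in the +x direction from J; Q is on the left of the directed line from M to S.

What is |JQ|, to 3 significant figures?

48.2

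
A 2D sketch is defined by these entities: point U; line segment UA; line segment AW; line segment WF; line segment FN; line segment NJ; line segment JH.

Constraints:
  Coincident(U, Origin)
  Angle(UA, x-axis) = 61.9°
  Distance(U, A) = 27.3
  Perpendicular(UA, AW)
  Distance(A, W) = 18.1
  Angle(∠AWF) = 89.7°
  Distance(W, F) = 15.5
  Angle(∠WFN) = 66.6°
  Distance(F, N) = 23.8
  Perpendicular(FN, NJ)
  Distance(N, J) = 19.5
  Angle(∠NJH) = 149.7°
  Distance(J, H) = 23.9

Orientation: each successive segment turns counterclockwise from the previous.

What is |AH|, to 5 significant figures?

34.957

FN ⟂ NJ, so NJ runs at 85.600°; with |NJ| = 19.5, J = (14.889, 36.513). ∠NJH = 149.7° gives JH at 115.90° from the x-axis; with |JH| = 23.9, H = (4.4494, 58.012). Then |AH| = |H − A| = 34.957.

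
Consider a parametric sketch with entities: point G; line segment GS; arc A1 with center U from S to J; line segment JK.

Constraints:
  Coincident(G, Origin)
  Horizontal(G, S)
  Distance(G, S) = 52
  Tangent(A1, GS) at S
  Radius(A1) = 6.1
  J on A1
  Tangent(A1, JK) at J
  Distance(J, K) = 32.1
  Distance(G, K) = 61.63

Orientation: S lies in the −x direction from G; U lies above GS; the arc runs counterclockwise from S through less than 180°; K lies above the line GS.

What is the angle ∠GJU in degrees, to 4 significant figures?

168.0°

G is at the origin; GS is horizontal with |GS| = 52.0 and S on the −x side, so S = (-52.00, 0.000). A1 meets GS tangentially, so US is at right angles to GS, so U = S + (0, 6.1) = (-52.00, 6.100). Since UJ ⟂ JK (tangency), |UK| = √(6.1² + 32.1²) = 32.67 regardless of where J sits on A1. So K lies on both circle(G, 61.63) and circle(U, 32.67); the above-GS intersection is K = (-48.09, 38.54). J is the foot of the tangent from K: J = (-45.91, 6.514).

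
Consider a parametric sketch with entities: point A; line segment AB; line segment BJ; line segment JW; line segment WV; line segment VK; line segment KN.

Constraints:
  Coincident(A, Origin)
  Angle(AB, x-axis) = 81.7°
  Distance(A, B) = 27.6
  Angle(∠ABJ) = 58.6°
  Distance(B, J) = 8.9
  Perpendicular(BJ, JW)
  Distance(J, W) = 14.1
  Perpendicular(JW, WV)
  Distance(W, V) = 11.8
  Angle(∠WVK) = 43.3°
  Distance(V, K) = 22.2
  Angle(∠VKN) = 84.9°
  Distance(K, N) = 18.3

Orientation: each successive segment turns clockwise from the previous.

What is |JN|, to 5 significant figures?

20.528

∠WVK = 43.3° gives VK at 3.6000° from the x-axis; with |VK| = 22.2, K = (14.903, 19.709). ∠VKN = 84.9° gives KN at -91.500° from the x-axis; with |KN| = 18.3, N = (14.424, 1.4150). Then |JN| = |N − J| = 20.528.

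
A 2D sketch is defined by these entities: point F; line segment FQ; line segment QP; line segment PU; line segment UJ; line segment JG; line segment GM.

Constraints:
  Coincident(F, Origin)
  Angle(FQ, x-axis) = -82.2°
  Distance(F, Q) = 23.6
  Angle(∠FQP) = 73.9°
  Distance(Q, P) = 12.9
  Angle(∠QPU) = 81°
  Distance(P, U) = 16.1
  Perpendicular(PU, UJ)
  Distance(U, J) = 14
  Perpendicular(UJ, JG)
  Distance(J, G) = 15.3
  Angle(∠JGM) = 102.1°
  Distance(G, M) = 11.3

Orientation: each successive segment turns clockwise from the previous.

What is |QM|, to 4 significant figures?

10.43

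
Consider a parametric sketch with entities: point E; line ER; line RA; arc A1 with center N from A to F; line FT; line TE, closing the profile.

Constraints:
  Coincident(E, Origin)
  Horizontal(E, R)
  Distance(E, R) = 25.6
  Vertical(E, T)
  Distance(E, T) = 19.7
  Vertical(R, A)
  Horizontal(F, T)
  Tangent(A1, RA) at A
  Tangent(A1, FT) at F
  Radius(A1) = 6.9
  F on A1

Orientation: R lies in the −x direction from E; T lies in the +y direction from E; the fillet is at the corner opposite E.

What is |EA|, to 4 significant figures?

28.62

E is at the origin; ER is horizontal with |ER| = 25.6 and R on the −x side, so R = (-25.60, 0.000). ET is vertical with |ET| = 19.7 and T on the +y side, so T = (0.000, 19.70). The virtual corner opposite E is at (-25.60, 19.70). A1 meets RA tangentially, so NA is at right angles to RA and A1 meets FT tangentially, so NF is at right angles to FT, with radius 6.9, so the center N sits 6.9 in from both sides at N = (-18.70, 12.80). That places the tangent points at A = (-25.60, 12.80) on RA and F = (-18.70, 19.70) on FT. Then |EA| = |A − E| = 28.62.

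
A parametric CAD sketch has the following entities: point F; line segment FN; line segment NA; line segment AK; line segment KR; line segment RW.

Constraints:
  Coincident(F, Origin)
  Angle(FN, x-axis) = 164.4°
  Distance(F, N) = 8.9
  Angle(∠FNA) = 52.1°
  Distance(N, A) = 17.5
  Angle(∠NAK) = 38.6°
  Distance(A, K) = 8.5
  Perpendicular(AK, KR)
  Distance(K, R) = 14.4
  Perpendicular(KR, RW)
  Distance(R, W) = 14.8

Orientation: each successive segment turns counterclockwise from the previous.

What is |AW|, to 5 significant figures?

15.718

The perpendicularity gives KR at right angles to AK, so KR runs at 163.70°; with |KR| = 14.4, R = (-13.367, -1.5978). KR ⟂ RW, so RW runs at -106.30°; with |RW| = 14.8, W = (-17.521, -15.803). Then |AW| = |W − A| = 15.718.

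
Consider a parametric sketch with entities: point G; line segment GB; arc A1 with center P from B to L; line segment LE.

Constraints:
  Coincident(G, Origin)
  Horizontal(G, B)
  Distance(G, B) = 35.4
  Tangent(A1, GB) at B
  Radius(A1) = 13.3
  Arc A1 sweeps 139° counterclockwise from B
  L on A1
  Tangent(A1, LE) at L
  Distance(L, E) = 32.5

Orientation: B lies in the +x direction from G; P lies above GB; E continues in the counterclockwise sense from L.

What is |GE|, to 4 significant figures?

48.77

G is at the origin; GB is horizontal with |GB| = 35.4 and B on the +x side, so B = (35.40, 0.000). The tangent condition forces PB to be normal to GB, so P = B + (0, 13.3) = (35.40, 13.30). On A1, B sits at bearing -90° from P; a 139° counterclockwise sweep puts L at bearing 49°, so L = P + 13.3·(cos 49°, sin 49°) = (44.13, 23.34). The tangent condition forces PL to be normal to LE, so LE runs along (−sin 49°, cos 49°); with |LE| = 32.5, E = (19.60, 44.66). Then |GE| = |E − G| = 48.77.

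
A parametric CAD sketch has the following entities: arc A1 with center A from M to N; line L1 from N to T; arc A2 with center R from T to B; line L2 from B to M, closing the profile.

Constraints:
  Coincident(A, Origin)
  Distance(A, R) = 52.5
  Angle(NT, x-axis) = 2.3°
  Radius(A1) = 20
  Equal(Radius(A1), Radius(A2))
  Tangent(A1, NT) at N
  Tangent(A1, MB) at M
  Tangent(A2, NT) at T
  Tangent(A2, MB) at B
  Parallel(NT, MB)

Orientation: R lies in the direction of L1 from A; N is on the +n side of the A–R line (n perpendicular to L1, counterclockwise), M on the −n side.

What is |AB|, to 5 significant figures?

56.181

The slot axis is L1's direction at 2.3°, so u = (cos 2.3°, sin 2.3°) = (0.99919, 0.040132) and n = (−sin 2.3°, cos 2.3°) = (-0.040132, 0.99919). A is at the origin and R lies 52.5 along u from A, so R = 52.5·u = (52.458, 2.1069). Tangency of A1 to both parallel lines with radius 20.0 puts N and M at A ± 20.0·n: N = (-0.80264, 19.984), M = (0.80264, -19.984). Equal radii place T and B the same way about R: T = R + 20.0·n = (51.655, 22.091), B = R − 20.0·n = (53.260, -17.877). Then |AB| = |B − A| = 56.181.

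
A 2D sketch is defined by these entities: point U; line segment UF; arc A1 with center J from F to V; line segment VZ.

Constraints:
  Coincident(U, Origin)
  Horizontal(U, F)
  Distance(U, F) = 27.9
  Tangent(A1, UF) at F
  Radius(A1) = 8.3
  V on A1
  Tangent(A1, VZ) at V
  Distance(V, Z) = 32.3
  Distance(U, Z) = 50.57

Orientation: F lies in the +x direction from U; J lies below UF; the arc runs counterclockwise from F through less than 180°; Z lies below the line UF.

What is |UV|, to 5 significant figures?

22.538

Checks: |JV| = 8.300 ✓; ∠(JV, VZ) = 90.00° ✓; |VZ| = 32.30 ✓; |UZ| = 50.57 ✓.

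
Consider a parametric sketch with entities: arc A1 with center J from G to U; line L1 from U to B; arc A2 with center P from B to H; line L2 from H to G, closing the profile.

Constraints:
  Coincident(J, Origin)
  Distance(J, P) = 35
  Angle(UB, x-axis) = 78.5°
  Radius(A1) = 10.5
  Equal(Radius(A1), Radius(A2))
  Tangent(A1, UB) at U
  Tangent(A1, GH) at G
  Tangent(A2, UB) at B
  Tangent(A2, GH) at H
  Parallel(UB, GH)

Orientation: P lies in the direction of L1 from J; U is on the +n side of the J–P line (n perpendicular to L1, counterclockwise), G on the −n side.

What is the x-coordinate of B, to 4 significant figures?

-3.311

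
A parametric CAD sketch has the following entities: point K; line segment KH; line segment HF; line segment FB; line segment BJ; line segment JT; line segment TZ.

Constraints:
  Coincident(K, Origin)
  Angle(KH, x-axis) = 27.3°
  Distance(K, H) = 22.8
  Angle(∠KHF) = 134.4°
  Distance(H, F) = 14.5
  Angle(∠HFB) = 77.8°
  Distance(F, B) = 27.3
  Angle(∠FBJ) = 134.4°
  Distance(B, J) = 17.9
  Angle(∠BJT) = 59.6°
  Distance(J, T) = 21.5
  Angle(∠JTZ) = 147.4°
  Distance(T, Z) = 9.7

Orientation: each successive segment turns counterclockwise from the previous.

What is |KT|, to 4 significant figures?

8.997

∠FBJ = 134.4° gives BJ at -139.3° from the x-axis; with |BJ| = 17.9, J = (-16.25, 14.98). ∠BJT = 59.6° gives JT at -18.90° from the x-axis; with |JT| = 21.5, T = (4.094, 8.011). Then |KT| = |T − K| = 8.997.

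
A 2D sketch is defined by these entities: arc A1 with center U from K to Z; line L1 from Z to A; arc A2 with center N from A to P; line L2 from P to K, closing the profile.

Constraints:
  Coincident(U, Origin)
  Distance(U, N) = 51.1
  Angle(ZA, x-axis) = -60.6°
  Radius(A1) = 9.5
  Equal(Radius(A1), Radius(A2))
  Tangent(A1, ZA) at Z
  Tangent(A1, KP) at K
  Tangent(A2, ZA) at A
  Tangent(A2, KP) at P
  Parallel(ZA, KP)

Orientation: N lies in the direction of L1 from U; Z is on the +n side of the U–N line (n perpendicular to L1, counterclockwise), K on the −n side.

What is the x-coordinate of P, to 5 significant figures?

16.809

The slot axis is L1's direction at -60.6°, so u = (cos -60.6°, sin -60.6°) = (0.49090, -0.87121) and n = (−sin -60.6°, cos -60.6°) = (0.87121, 0.49090). U is at the origin and N lies 51.1 along u from U, so N = 51.1·u = (25.085, -44.519). Tangency of A1 to both parallel lines with radius 9.5 puts Z and K at U ± 9.5·n: Z = (8.2765, 4.6636), K = (-8.2765, -4.6636). Equal radii place A and P the same way about N: A = N + 9.5·n = (33.362, -39.855), P = N − 9.5·n = (16.809, -49.183). So P.x = 16.809.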